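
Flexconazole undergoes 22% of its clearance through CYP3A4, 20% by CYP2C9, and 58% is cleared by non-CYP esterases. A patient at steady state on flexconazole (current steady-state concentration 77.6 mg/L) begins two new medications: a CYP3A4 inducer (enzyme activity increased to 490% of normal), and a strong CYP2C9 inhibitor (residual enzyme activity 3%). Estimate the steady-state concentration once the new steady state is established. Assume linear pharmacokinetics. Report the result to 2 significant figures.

47 mg/L

The CYP3A4 pathway (22% of clearance) is boosted to 4.9× activity: 0.22 × 4.9 = 1.078.
The CYP2C9 pathway (20% of clearance) drops to 0.03× activity: 0.2 × 0.03 = 0.006.
The remaining 58% of clearance is unaffected.
New clearance relative to baseline: 1.078 + 0.006 + 0.58 = 1.664.
New steady-state concentration = 77.6 / 1.664 = 47 mg/L (concentration scales inversely with clearance).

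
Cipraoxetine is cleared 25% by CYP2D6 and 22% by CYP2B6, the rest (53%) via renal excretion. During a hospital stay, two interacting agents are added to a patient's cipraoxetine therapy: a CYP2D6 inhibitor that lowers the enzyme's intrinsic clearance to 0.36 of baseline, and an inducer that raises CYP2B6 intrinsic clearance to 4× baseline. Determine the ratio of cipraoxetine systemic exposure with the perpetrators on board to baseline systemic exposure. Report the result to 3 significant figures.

0.667

The CYP2D6 pathway (25% of clearance) falls to 0.36× activity: 0.25 × 0.36 = 0.09.
The CYP2B6 pathway (22% of clearance) increases to 4× activity: 0.22 × 4 = 0.88.
The remaining 53% of clearance is unaffected.
New clearance relative to baseline: 0.09 + 0.88 + 0.53 = 1.5.
Because systemic exposure varies inversely with clearance, the combined effect is 1 / 1.5 = 0.667.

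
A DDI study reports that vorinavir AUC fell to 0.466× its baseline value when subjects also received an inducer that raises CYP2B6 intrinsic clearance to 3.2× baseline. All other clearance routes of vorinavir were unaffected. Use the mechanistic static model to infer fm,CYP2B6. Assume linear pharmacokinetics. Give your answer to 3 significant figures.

CL'/CL = 1 / 0.466 = 2.146
3.2·fm + (1 − fm) = 2.146
fm = (2.146 − 1) / (3.2 − 1) = 0.521

0.521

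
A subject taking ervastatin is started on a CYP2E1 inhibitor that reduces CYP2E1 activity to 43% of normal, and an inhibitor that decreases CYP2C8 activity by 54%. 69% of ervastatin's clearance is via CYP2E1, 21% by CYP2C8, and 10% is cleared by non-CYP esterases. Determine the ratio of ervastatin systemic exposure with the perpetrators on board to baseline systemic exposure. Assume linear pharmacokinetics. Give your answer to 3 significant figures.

2.03

The CYP2E1 pathway (69% of clearance) drops to 0.43× activity: 0.69 × 0.43 = 0.2967.
The CYP2C8 pathway (21% of clearance) is reduced to 0.46× activity: 0.21 × 0.46 = 0.0966.
Non-CYP routes (10%) are unchanged.
Relative clearance = 0.2967 + 0.0966 + 0.1 = 0.4933.
Because systemic exposure varies inversely with clearance, the combined effect is 1 / 0.4933 = 2.03.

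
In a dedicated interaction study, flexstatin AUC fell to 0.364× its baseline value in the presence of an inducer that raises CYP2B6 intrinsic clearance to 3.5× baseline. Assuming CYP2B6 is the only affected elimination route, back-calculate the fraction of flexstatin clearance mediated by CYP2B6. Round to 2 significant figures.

CL'/CL = 1 / 0.364 = 2.747
3.5·fm + (1 − fm) = 2.747
fm = (2.747 − 1) / (3.5 − 1) = 0.70

0.70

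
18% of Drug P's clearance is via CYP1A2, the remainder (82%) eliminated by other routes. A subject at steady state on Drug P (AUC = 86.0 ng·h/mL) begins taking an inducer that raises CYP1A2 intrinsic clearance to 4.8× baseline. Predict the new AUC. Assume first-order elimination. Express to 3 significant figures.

CYP1A2: 0.18 × 4.8 = 0.864
Other: 0.82 (unchanged)
CL_new/CL_old = 0.864 + 0.82 = 1.684.
AUC ∝ 1/CL, so new value = 86.0 / 1.684 = 51.1 ng·h/mL.

51.1 ng·h/mL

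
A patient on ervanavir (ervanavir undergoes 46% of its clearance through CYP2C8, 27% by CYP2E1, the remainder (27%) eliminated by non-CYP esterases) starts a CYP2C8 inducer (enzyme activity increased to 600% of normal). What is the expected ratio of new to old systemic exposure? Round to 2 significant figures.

The CYP2C8 pathway (46% of clearance) is boosted to 6× activity: 0.46 × 6 = 2.76.
CYP2E1 (27%) and the residual 27% are unaffected.
CL_new/CL_old = 2.76 + 0.27 + 0.27 = 3.3.
Systemic exposure is inversely proportional to clearance, so the fold-change is 1 / 3.3 = 0.30.

0.30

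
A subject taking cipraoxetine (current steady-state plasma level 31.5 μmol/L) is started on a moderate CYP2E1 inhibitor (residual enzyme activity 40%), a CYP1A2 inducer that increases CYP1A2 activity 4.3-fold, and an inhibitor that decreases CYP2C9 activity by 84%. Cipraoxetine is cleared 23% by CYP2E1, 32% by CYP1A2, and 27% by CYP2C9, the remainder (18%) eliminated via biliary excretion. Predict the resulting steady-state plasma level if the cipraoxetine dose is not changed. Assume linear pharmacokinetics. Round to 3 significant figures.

CYP2E1: 0.23 × 0.4 = 0.092
CYP1A2: 0.32 × 4.3 = 1.376
CYP2C9: 0.27 × 0.16 = 0.0432
Other: 0.18 (unchanged)
Relative clearance = 0.092 + 1.376 + 0.0432 + 0.18 = 1.6912.
New steady-state plasma level = 31.5 / 1.6912 = 18.6 μmol/L (concentration scales inversely with clearance).

18.6 μmol/L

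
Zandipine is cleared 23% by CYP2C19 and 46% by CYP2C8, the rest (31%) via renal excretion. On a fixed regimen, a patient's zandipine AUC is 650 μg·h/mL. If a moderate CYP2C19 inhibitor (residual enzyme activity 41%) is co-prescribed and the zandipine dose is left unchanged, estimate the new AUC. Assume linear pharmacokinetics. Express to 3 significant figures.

752 μg·h/mL

The CYP2C19 pathway (23% of clearance) falls to 0.41× activity: 0.23 × 0.41 = 0.0943.
CYP2C8 (46%) and the residual 31% are unaffected.
New clearance relative to baseline: 0.0943 + 0.46 + 0.31 = 0.8643.
AUC ∝ 1/CL, so new value = 650 / 0.8643 = 752 μg·h/mL.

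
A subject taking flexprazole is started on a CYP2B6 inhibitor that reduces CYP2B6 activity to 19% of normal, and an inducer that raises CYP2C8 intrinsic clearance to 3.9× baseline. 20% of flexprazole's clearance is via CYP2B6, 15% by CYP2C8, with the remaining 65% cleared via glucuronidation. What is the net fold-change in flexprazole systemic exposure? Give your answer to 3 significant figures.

0.786

The CYP2B6 pathway (20% of clearance) is reduced to 0.19× activity: 0.2 × 0.19 = 0.038.
The CYP2C8 pathway (15% of clearance) rises to 3.9× activity: 0.15 × 3.9 = 0.585.
The remaining 65% of clearance is unaffected.
CL_new/CL_old = 0.038 + 0.585 + 0.65 = 1.273.
Because systemic exposure varies inversely with clearance, the combined effect is 1 / 1.273 = 0.786.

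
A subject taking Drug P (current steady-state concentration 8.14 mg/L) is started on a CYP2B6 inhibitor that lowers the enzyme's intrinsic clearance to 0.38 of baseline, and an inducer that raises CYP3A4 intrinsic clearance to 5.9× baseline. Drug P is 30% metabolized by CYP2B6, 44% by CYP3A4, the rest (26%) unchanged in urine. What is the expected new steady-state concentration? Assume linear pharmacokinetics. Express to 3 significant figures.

CYP2B6: 0.3 × 0.38 = 0.114
CYP3A4: 0.44 × 5.9 = 2.596
Other: 0.26 (unchanged)
CL_new/CL_old = 0.114 + 2.596 + 0.26 = 2.97.
Steady-state concentration ∝ 1/CL: new value = 8.14 / 2.97 = 2.74 mg/L.

2.74 mg/L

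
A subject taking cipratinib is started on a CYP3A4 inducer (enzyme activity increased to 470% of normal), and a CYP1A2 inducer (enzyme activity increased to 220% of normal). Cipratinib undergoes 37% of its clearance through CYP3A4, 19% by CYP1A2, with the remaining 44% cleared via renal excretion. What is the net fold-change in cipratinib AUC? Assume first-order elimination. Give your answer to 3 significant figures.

0.385

CYP3A4: 0.37 × 4.7 = 1.739
CYP1A2: 0.19 × 2.2 = 0.418
Other: 0.44 (unchanged)
CL_new/CL_old = 1.739 + 0.418 + 0.44 = 2.597.
AUC ∝ 1/CL: fold-change = 1 / 2.597 = 0.385.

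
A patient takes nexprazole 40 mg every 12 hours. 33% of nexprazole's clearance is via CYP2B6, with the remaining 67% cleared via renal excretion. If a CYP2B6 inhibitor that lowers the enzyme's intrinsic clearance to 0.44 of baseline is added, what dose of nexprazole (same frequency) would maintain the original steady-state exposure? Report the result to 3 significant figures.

The CYP2B6 pathway (33% of clearance) is reduced to 0.44× activity: 0.33 × 0.44 = 0.1452.
The remaining 67% of clearance is unaffected.
Relative clearance = 0.1452 + 0.67 = 0.8152.
To maintain the same steady-state level, dose must scale with clearance: new dose = 40 × 0.8152 = 32.6 mg.

32.6 mg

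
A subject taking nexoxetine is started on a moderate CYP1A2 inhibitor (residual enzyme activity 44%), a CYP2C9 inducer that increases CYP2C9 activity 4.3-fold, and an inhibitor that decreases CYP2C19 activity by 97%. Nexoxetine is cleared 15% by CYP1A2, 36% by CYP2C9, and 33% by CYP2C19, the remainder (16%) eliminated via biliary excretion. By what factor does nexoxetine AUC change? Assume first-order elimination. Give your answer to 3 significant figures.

0.561

CYP1A2: 0.15 × 0.44 = 0.066
CYP2C9: 0.36 × 4.3 = 1.548
CYP2C19: 0.33 × 0.03 = 0.0099
Other: 0.16 (unchanged)
CL_new/CL_old = 0.066 + 1.548 + 0.0099 + 0.16 = 1.7839.
Net AUC ratio = 1 / 1.7839 = 0.561.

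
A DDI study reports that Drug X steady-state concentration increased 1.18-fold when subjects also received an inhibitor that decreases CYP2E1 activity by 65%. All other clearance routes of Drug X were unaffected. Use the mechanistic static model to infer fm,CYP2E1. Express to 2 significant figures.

Write x for the fraction cleared via CYP2E1. The observed steady-state concentration change means clearance fell to 1/1.18 = 0.8475 of baseline.
Only the CYP2E1 route changed, so 0.8475 = x·0.35 + (1 − x), giving x = 0.23.

0.23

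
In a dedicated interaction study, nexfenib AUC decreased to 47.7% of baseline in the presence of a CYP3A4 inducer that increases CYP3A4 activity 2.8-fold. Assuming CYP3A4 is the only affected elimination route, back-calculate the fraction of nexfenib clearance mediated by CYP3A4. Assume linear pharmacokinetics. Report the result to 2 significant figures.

CL'/CL = 1 / 0.477 = 2.096
2.8·fm + (1 − fm) = 2.096
fm = (2.096 − 1) / (2.8 − 1) = 0.61

0.61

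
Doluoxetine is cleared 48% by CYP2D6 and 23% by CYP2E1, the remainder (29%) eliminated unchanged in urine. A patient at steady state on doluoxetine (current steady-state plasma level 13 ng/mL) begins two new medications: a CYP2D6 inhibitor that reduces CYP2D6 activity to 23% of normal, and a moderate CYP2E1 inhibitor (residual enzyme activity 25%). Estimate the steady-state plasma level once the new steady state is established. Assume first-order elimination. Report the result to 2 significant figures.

28 ng/mL

CYP2D6: 0.48 × 0.23 = 0.1104
CYP2E1: 0.23 × 0.25 = 0.0575
Other: 0.29 (unchanged)
CL_new/CL_old = 0.1104 + 0.0575 + 0.29 = 0.4579.
New steady-state plasma level = 13 / 0.4579 = 28 ng/mL (concentration scales inversely with clearance).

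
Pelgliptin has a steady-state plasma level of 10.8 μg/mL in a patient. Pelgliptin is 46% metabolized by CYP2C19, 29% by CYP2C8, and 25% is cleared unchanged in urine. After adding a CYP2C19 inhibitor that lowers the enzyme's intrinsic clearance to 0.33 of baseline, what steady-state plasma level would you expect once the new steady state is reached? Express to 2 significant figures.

The CYP2C19 pathway (46% of clearance) drops to 0.33× activity: 0.46 × 0.33 = 0.1518.
CYP2C8 (29%) and the residual 25% are unaffected.
New clearance relative to baseline: 0.1518 + 0.29 + 0.25 = 0.6918.
Steady-state plasma level ∝ 1/CL, so new value = 10.8 / 0.6918 = 16 μg/mL.

16 μg/mL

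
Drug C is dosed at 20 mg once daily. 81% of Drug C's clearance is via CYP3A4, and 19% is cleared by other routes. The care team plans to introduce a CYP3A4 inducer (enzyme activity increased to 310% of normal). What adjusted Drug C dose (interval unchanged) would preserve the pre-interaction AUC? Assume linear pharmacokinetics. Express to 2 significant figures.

54 mg

The CYP3A4 pathway (81% of clearance) rises to 3.1× activity: 0.81 × 3.1 = 2.511.
The remaining 19% of clearance is unaffected.
New clearance relative to baseline: 2.511 + 0.19 = 2.701.
Exposure is unchanged when dose changes in proportion to clearance. New dose = 20 mg × 2.701 = 54 mg.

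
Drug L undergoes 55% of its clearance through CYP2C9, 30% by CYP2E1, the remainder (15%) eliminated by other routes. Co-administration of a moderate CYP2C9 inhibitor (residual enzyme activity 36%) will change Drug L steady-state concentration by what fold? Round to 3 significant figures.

The CYP2C9 pathway (55% of clearance) is reduced to 0.36× activity: 0.55 × 0.36 = 0.198.
CYP2E1 (30%) and the residual 15% are unaffected.
New clearance relative to baseline: 0.198 + 0.3 + 0.15 = 0.648.
Since steady-state concentration ∝ 1/CL, the ratio is 1 / 0.648 = 1.54.

1.54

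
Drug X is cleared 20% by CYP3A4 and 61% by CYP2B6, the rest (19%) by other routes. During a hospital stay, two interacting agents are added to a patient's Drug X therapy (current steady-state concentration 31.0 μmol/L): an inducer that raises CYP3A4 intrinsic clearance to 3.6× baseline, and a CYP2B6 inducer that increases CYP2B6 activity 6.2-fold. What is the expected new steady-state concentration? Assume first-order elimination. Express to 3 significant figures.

6.61 μmol/L

CYP3A4: 0.2 × 3.6 = 0.72
CYP2B6: 0.61 × 6.2 = 3.782
Other: 0.19 (unchanged)
New clearance relative to baseline: 0.72 + 3.782 + 0.19 = 4.692.
Dividing the baseline by the relative clearance: 31.0 / 4.692 = 6.61 μmol/L.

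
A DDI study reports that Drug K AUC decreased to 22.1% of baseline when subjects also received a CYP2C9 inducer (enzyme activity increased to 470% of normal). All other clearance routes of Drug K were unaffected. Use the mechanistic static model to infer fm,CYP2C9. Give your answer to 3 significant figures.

CL'/CL = 1 / 0.221 = 4.525
4.7·fm + (1 − fm) = 4.525
fm = (4.525 − 1) / (4.7 − 1) = 0.953

0.953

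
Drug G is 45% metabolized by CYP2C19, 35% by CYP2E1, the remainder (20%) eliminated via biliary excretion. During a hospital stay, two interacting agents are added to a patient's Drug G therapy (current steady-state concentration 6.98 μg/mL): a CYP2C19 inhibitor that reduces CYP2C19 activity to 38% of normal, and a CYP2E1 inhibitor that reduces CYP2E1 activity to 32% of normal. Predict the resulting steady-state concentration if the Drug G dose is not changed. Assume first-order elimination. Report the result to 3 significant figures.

14.5 μg/mL

The CYP2C19 pathway (45% of clearance) falls to 0.38× activity: 0.45 × 0.38 = 0.171.
The CYP2E1 pathway (35% of clearance) drops to 0.32× activity: 0.35 × 0.32 = 0.112.
Non-CYP routes (20%) are unchanged.
CL_new/CL_old = 0.171 + 0.112 + 0.2 = 0.483.
Steady-state concentration ∝ 1/CL: new value = 6.98 / 0.483 = 14.5 μg/mL.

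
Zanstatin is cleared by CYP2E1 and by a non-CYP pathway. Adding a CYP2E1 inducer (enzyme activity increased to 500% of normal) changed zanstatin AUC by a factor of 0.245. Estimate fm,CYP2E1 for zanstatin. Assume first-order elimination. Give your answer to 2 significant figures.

0.77

Let fm be the CYP2E1 fraction. New clearance relative to baseline = fm × 5 + (1 − fm).
AUC ratio = 1 / (new CL fraction), so new CL fraction = 1 / 0.245 = 4.082.
fm × 5 + 1 − fm = 4.082  ⇒  fm × (5 − 1) = 3.082  ⇒  fm = 0.77.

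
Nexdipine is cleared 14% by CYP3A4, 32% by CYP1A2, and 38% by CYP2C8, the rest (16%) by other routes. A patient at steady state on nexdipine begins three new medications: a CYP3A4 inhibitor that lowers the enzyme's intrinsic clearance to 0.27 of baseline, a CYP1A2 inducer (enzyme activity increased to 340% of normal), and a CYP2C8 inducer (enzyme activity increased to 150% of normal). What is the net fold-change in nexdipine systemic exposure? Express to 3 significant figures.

0.539

The CYP3A4 pathway (14% of clearance) is reduced to 0.27× activity: 0.14 × 0.27 = 0.0378.
The CYP1A2 pathway (32% of clearance) increases to 3.4× activity: 0.32 × 3.4 = 1.088.
The CYP2C8 pathway (38% of clearance) increases to 1.5× activity: 0.38 × 1.5 = 0.57.
Non-CYP routes (16%) are unchanged.
CL_new/CL_old = 0.0378 + 1.088 + 0.57 + 0.16 = 1.8558.
Because systemic exposure varies inversely with clearance, the combined effect is 1 / 1.8558 = 0.539.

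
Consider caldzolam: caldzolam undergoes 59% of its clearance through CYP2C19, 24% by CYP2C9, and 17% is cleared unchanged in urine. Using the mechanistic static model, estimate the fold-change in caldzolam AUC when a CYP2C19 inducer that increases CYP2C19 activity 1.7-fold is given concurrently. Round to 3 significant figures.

0.708

The CYP2C19 pathway (59% of clearance) rises to 1.7× activity: 0.59 × 1.7 = 1.003.
CYP2C9 (24%) and the residual 17% are unaffected.
New clearance relative to baseline: 1.003 + 0.24 + 0.17 = 1.413.
AUC is inversely proportional to clearance, so the fold-change is 1 / 1.413 = 0.708.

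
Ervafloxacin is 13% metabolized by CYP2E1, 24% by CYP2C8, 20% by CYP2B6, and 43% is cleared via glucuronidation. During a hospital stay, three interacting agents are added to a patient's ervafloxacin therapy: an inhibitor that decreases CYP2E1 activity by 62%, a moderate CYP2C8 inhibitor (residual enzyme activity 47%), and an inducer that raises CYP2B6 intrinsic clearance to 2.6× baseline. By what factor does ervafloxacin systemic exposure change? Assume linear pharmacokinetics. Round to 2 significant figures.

The CYP2E1 pathway (13% of clearance) drops to 0.38× activity: 0.13 × 0.38 = 0.0494.
The CYP2C8 pathway (24% of clearance) falls to 0.47× activity: 0.24 × 0.47 = 0.1128.
The CYP2B6 pathway (20% of clearance) increases to 2.6× activity: 0.2 × 2.6 = 0.52.
Non-CYP routes (43%) are unchanged.
New clearance relative to baseline: 0.0494 + 0.1128 + 0.52 + 0.43 = 1.1122.
Because systemic exposure varies inversely with clearance, the combined effect is 1 / 1.1122 = 0.90.

0.90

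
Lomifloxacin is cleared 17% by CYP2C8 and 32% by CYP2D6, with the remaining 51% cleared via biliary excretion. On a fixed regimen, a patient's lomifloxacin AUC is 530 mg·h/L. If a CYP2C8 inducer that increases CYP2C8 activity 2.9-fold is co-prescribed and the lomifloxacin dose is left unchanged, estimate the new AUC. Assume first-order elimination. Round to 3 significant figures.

The CYP2C8 pathway (17% of clearance) is boosted to 2.9× activity: 0.17 × 2.9 = 0.493.
CYP2D6 (32%) and the residual 51% are unaffected.
Relative clearance = 0.493 + 0.32 + 0.51 = 1.323.
With dosing unchanged, AUC scales as 1/CL: 530 / 1.323 = 401 mg·h/L.

401 mg·h/L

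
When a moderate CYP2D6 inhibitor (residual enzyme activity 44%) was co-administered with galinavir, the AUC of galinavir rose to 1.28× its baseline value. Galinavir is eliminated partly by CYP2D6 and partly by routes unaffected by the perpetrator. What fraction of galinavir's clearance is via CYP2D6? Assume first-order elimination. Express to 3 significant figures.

CL'/CL = 1 / 1.28 = 0.7812
0.44·fm + (1 − fm) = 0.7812
fm = (0.7812 − 1) / (0.44 − 1) = 0.391

0.391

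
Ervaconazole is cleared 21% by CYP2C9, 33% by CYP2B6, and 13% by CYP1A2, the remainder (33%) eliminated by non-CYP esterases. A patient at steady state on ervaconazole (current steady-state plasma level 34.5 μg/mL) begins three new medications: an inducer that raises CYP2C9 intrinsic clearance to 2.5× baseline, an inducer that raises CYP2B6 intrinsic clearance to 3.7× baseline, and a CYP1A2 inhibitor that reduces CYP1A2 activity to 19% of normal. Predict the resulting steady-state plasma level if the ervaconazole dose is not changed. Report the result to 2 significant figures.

16 μg/mL

The CYP2C9 pathway (21% of clearance) increases to 2.5× activity: 0.21 × 2.5 = 0.525.
The CYP2B6 pathway (33% of clearance) rises to 3.7× activity: 0.33 × 3.7 = 1.221.
The CYP1A2 pathway (13% of clearance) drops to 0.19× activity: 0.13 × 0.19 = 0.0247.
The remaining 33% of clearance is unaffected.
CL_new/CL_old = 0.525 + 1.221 + 0.0247 + 0.33 = 2.1007.
Dividing the baseline by the relative clearance: 34.5 / 2.1007 = 16 μg/mL.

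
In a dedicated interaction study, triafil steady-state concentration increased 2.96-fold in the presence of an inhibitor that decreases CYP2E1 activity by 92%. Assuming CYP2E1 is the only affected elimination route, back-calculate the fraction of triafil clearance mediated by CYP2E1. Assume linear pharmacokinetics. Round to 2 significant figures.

0.72

Let x = fm,CYP2E1. Because steady-state concentration ∝ 1/CL, relative clearance fell to 1/2.96 = 0.3378.
Setting x·0.08 + (1 − x) = 0.3378 and solving: x = (0.3378 − 1)/(0.08 − 1) = 0.72.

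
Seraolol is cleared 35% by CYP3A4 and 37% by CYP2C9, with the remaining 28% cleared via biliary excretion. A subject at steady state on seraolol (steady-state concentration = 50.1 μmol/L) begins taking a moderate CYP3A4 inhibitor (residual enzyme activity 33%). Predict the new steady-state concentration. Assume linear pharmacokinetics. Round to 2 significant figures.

65 μmol/L

CYP3A4: 0.35 × 0.33 = 0.1155
CYP2C9: 0.37 (unchanged)
Other: 0.28 (unchanged)
Relative clearance = 0.1155 + 0.37 + 0.28 = 0.7655.
New steady-state concentration = baseline ÷ relative clearance = 50.1 / 0.7655 = 65 μmol/L.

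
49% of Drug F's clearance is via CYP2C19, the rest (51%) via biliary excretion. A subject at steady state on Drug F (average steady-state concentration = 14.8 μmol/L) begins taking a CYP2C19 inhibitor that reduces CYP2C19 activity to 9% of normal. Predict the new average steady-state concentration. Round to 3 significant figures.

26.7 μmol/L

The CYP2C19 pathway (49% of clearance) falls to 0.09× activity: 0.49 × 0.09 = 0.0441.
Non-CYP routes (51%) are unchanged.
CL_new/CL_old = 0.0441 + 0.51 = 0.5541.
With dosing unchanged, average steady-state concentration scales as 1/CL: 14.8 / 0.5541 = 26.7 μmol/L.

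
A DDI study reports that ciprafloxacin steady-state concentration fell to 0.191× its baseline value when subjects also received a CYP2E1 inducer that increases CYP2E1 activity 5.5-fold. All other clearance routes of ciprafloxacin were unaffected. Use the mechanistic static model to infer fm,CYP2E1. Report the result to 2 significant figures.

0.94

CL'/CL = 1 / 0.191 = 5.236
5.5·fm + (1 − fm) = 5.236
fm = (5.236 − 1) / (5.5 − 1) = 0.94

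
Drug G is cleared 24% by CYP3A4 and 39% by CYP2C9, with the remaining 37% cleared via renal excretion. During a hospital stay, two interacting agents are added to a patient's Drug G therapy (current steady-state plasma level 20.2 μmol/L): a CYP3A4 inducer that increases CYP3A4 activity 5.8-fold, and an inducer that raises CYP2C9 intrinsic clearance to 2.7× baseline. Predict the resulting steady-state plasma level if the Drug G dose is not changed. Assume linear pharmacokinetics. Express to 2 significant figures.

7.2 μmol/L

The CYP3A4 pathway (24% of clearance) increases to 5.8× activity: 0.24 × 5.8 = 1.392.
The CYP2C9 pathway (39% of clearance) increases to 2.7× activity: 0.39 × 2.7 = 1.053.
Non-CYP routes (37%) are unchanged.
CL_new/CL_old = 1.392 + 1.053 + 0.37 = 2.815.
Steady-state plasma level ∝ 1/CL: new value = 20.2 / 2.815 = 7.2 μmol/L.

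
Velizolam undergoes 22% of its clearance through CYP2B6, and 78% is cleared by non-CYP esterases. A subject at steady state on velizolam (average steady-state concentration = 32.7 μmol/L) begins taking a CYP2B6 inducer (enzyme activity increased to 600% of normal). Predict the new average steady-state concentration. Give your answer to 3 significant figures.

15.6 μmol/L

The CYP2B6 pathway (22% of clearance) increases to 6× activity: 0.22 × 6 = 1.32.
Non-CYP routes (78%) are unchanged.
New clearance relative to baseline: 1.32 + 0.78 = 2.1.
Average steady-state concentration ∝ 1/CL, so new value = 32.7 / 2.1 = 15.6 μmol/L.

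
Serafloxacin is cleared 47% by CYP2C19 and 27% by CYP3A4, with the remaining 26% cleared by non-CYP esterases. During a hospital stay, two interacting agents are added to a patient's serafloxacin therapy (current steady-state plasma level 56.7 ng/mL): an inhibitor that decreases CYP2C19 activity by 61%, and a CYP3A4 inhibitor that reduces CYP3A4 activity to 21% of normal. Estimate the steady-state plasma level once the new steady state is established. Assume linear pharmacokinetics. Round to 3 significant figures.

113 ng/mL

The CYP2C19 pathway (47% of clearance) is reduced to 0.39× activity: 0.47 × 0.39 = 0.1833.
The CYP3A4 pathway (27% of clearance) is reduced to 0.21× activity: 0.27 × 0.21 = 0.0567.
The remaining 26% of clearance is unaffected.
Relative clearance = 0.1833 + 0.0567 + 0.26 = 0.5.
New steady-state plasma level = 56.7 / 0.5 = 113 ng/mL (concentration scales inversely with clearance).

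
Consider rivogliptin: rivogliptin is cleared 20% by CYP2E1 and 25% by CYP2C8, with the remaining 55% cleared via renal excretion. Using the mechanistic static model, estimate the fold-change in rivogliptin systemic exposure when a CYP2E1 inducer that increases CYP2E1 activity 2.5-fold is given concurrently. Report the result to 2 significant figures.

0.77

The CYP2E1 pathway (20% of clearance) rises to 2.5× activity: 0.2 × 2.5 = 0.5.
CYP2C8 (25%) and the residual 55% are unaffected.
New clearance relative to baseline: 0.5 + 0.25 + 0.55 = 1.3.
Systemic exposure ratio = CL_old/CL_new = 1 / 1.3 = 0.77.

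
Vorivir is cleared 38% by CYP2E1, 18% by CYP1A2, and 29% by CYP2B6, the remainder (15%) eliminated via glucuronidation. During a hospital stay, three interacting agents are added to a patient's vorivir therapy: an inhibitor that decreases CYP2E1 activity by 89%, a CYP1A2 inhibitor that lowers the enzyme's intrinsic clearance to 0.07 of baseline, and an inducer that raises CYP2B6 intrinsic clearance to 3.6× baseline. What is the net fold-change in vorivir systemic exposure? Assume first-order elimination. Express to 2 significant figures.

CYP2E1: 0.38 × 0.11 = 0.0418
CYP1A2: 0.18 × 0.07 = 0.0126
CYP2B6: 0.29 × 3.6 = 1.044
Other: 0.15 (unchanged)
Relative clearance = 0.0418 + 0.0126 + 1.044 + 0.15 = 1.2484.
Net systemic exposure ratio = 1 / 1.2484 = 0.80.

0.80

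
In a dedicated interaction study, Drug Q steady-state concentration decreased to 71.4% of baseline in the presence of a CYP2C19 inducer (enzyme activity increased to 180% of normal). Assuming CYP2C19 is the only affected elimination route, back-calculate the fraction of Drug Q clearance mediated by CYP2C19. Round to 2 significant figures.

Write x for the fraction cleared via CYP2C19. The observed steady-state concentration change means clearance rose to 1/0.714 = 1.401 of baseline.
Only the CYP2C19 route changed, so 1.401 = x·1.8 + (1 − x), giving x = 0.50.

0.50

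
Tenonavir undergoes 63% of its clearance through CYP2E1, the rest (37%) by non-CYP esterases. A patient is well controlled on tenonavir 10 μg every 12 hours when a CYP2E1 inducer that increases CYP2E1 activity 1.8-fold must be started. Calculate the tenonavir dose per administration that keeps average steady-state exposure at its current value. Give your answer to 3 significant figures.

15.0 μg

CYP2E1: 0.63 × 1.8 = 1.134
Other: 0.37 (unchanged)
New clearance relative to baseline: 1.134 + 0.37 = 1.504.
To maintain the same steady-state level, dose must scale with clearance: new dose = 10 × 1.504 = 15.0 μg.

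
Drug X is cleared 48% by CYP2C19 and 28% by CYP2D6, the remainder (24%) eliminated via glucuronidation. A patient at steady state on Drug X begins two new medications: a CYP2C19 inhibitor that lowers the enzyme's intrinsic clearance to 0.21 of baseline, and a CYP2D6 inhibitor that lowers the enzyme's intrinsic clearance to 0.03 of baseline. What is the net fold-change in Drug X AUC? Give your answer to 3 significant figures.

2.86

The CYP2C19 pathway (48% of clearance) is reduced to 0.21× activity: 0.48 × 0.21 = 0.1008.
The CYP2D6 pathway (28% of clearance) falls to 0.03× activity: 0.28 × 0.03 = 0.0084.
The remaining 24% of clearance is unaffected.
New clearance relative to baseline: 0.1008 + 0.0084 + 0.24 = 0.3492.
Because AUC varies inversely with clearance, the combined effect is 1 / 0.3492 = 2.86.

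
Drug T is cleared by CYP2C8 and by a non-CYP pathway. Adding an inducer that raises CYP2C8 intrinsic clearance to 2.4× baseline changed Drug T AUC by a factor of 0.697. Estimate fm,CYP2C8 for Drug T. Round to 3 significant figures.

0.311

CL'/CL = 1 / 0.697 = 1.435
2.4·fm + (1 − fm) = 1.435
fm = (1.435 − 1) / (2.4 − 1) = 0.311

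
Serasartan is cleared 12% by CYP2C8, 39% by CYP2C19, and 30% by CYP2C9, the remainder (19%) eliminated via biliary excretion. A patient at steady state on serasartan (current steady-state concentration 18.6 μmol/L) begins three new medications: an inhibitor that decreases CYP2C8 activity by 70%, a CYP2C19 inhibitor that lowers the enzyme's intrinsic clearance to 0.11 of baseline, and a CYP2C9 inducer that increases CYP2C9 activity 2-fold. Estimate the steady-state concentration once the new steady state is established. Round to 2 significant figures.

The CYP2C8 pathway (12% of clearance) is reduced to 0.3× activity: 0.12 × 0.3 = 0.036.
The CYP2C19 pathway (39% of clearance) is reduced to 0.11× activity: 0.39 × 0.11 = 0.0429.
The CYP2C9 pathway (30% of clearance) rises to 2× activity: 0.3 × 2 = 0.6.
The remaining 19% of clearance is unaffected.
Relative clearance = 0.036 + 0.0429 + 0.6 + 0.19 = 0.8689.
New steady-state concentration = 18.6 / 0.8689 = 21 μmol/L (concentration scales inversely with clearance).

21 μmol/L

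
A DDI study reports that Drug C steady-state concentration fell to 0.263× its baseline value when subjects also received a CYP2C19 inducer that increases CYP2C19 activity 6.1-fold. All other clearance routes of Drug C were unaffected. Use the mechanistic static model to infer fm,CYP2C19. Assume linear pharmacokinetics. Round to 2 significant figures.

0.55

Let fm be the CYP2C19 fraction. New clearance relative to baseline = fm × 6.1 + (1 − fm).
Steady-state concentration ratio = 1 / (new CL fraction), so new CL fraction = 1 / 0.263 = 3.802.
fm × 6.1 + 1 − fm = 3.802  ⇒  fm × (6.1 − 1) = 2.802  ⇒  fm = 0.55.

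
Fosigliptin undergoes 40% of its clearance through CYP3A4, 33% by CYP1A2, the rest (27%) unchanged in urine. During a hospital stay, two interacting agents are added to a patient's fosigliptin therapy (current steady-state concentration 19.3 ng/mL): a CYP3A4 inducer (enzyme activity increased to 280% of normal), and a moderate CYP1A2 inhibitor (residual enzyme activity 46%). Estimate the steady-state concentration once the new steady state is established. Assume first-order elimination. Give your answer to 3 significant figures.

CYP3A4: 0.4 × 2.8 = 1.12
CYP1A2: 0.33 × 0.46 = 0.1518
Other: 0.27 (unchanged)
New clearance relative to baseline: 1.12 + 0.1518 + 0.27 = 1.5418.
Dividing the baseline by the relative clearance: 19.3 / 1.5418 = 12.5 ng/mL.

12.5 ng/mL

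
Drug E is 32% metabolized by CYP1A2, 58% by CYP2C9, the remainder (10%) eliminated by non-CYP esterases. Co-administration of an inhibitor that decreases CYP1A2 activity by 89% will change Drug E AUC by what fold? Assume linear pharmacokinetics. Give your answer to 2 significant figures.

1.4

CYP1A2: 0.32 × 0.11 = 0.0352
CYP2C9: 0.58 (unchanged)
Other: 0.1 (unchanged)
Relative clearance = 0.0352 + 0.58 + 0.1 = 0.7152.
AUC is inversely proportional to clearance, so the fold-change is 1 / 0.7152 = 1.4.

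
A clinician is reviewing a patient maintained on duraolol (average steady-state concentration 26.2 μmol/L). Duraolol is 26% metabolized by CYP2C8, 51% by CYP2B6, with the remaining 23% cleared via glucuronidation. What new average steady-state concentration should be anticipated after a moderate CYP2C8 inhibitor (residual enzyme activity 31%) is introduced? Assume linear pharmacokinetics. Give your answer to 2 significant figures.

32 μmol/L

The CYP2C8 pathway (26% of clearance) drops to 0.31× activity: 0.26 × 0.31 = 0.0806.
CYP2B6 (51%) and the residual 23% are unaffected.
New clearance relative to baseline: 0.0806 + 0.51 + 0.23 = 0.8206.
New average steady-state concentration = baseline ÷ relative clearance = 26.2 / 0.8206 = 32 μmol/L.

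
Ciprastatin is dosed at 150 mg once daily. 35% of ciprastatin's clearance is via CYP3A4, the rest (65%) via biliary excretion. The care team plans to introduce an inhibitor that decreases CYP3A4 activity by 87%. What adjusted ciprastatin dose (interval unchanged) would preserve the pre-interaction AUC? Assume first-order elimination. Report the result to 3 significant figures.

CYP3A4: 0.35 × 0.13 = 0.0455
Other: 0.65 (unchanged)
Relative clearance = 0.0455 + 0.65 = 0.6955.
To maintain the same steady-state level, dose must scale with clearance: new dose = 150 × 0.6955 = 104 mg.

104 mg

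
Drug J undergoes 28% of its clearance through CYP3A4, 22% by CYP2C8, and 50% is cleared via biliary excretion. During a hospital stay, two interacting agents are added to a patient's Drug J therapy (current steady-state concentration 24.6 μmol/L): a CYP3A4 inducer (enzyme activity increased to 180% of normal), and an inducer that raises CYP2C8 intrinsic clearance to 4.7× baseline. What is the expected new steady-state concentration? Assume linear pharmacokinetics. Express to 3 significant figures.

The CYP3A4 pathway (28% of clearance) rises to 1.8× activity: 0.28 × 1.8 = 0.504.
The CYP2C8 pathway (22% of clearance) increases to 4.7× activity: 0.22 × 4.7 = 1.034.
Non-CYP routes (50%) are unchanged.
Relative clearance = 0.504 + 1.034 + 0.5 = 2.038.
Dividing the baseline by the relative clearance: 24.6 / 2.038 = 12.1 μmol/L.

12.1 μmol/L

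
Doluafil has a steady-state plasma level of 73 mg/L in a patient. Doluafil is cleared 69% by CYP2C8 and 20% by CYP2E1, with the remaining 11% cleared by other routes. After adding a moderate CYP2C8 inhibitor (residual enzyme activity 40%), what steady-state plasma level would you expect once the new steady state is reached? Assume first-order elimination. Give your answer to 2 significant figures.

CYP2C8: 0.69 × 0.4 = 0.276
CYP2E1: 0.2 (unchanged)
Other: 0.11 (unchanged)
New clearance relative to baseline: 0.276 + 0.2 + 0.11 = 0.586.
New steady-state plasma level = baseline ÷ relative clearance = 73 / 0.586 = 1.2 × 10² mg/L.

1.2 × 10² mg/L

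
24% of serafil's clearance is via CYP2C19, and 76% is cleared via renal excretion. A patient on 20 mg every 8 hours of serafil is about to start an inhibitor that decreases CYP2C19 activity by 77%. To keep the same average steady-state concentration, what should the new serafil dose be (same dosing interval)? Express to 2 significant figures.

16 mg

The CYP2C19 pathway (24% of clearance) falls to 0.23× activity: 0.24 × 0.23 = 0.0552.
Non-CYP routes (76%) are unchanged.
CL_new/CL_old = 0.0552 + 0.76 = 0.8152.
To maintain the same steady-state level, dose must scale with clearance: new dose = 20 × 0.8152 = 16 mg.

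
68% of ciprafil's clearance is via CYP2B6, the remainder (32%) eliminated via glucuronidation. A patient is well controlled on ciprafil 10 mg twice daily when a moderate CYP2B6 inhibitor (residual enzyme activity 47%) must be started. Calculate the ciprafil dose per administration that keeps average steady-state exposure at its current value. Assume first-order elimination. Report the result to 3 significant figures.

CYP2B6: 0.68 × 0.47 = 0.3196
Other: 0.32 (unchanged)
New clearance relative to baseline: 0.3196 + 0.32 = 0.6396.
Exposure is unchanged when dose changes in proportion to clearance. New dose = 10 mg × 0.6396 = 6.40 mg.

6.40 mg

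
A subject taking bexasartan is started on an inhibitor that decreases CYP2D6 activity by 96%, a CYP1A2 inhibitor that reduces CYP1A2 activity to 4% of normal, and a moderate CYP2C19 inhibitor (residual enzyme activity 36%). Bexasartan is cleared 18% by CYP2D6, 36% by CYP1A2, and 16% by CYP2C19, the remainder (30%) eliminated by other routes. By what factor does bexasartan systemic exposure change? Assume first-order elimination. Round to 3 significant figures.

The CYP2D6 pathway (18% of clearance) drops to 0.04× activity: 0.18 × 0.04 = 0.0072.
The CYP1A2 pathway (36% of clearance) falls to 0.04× activity: 0.36 × 0.04 = 0.0144.
The CYP2C19 pathway (16% of clearance) falls to 0.36× activity: 0.16 × 0.36 = 0.0576.
The remaining 30% of clearance is unaffected.
New clearance relative to baseline: 0.0072 + 0.0144 + 0.0576 + 0.3 = 0.3792.
Because systemic exposure varies inversely with clearance, the combined effect is 1 / 0.3792 = 2.64.

2.64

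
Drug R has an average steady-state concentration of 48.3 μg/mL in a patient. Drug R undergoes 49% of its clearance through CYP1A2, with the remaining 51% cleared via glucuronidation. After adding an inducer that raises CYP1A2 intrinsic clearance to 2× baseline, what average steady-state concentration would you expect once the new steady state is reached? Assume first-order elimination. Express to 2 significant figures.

32 μg/mL

The CYP1A2 pathway (49% of clearance) rises to 2× activity: 0.49 × 2 = 0.98.
Non-CYP routes (51%) are unchanged.
CL_new/CL_old = 0.98 + 0.51 = 1.49.
Average steady-state concentration ∝ 1/CL, so new value = 48.3 / 1.49 = 32 μg/mL.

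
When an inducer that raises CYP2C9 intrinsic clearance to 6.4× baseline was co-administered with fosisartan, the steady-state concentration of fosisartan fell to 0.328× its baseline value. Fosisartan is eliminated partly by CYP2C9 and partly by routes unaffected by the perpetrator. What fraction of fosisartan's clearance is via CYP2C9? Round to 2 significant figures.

0.38

Call the CYP2C9 fraction fm. After the interaction, CL_new/CL_old = fm × 6.4 + (1 − fm).
Steady-state concentration ratio = 1 / (new CL fraction), so new CL fraction = 1 / 0.328 = 3.049.
fm × 6.4 + 1 − fm = 3.049  ⇒  fm × (6.4 − 1) = 2.049  ⇒  fm = 0.38.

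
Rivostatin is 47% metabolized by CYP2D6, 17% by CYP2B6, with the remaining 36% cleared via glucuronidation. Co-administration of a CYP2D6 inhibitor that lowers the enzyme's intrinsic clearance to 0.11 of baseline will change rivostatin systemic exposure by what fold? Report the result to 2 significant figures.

CYP2D6: 0.47 × 0.11 = 0.0517
CYP2B6: 0.17 (unchanged)
Other: 0.36 (unchanged)
CL_new/CL_old = 0.0517 + 0.17 + 0.36 = 0.5817.
Systemic exposure is inversely proportional to clearance, so the fold-change is 1 / 0.5817 = 1.7.

1.7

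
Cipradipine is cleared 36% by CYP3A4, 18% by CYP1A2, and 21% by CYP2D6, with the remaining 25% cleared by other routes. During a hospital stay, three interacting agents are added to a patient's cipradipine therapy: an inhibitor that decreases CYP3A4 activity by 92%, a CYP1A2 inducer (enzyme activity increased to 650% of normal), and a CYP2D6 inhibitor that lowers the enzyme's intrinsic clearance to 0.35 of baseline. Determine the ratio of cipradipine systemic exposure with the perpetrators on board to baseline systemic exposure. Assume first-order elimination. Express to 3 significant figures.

0.657

The CYP3A4 pathway (36% of clearance) is reduced to 0.08× activity: 0.36 × 0.08 = 0.0288.
The CYP1A2 pathway (18% of clearance) rises to 6.5× activity: 0.18 × 6.5 = 1.17.
The CYP2D6 pathway (21% of clearance) drops to 0.35× activity: 0.21 × 0.35 = 0.0735.
Non-CYP routes (25%) are unchanged.
CL_new/CL_old = 0.0288 + 1.17 + 0.0735 + 0.25 = 1.5223.
Net systemic exposure ratio = 1 / 1.5223 = 0.657.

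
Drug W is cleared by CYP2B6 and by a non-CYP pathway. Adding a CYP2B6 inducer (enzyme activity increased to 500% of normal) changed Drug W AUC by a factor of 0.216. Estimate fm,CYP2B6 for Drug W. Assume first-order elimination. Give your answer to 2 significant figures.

Call the CYP2B6 fraction fm. After the interaction, CL_new/CL_old = fm × 5 + (1 − fm).
AUC ratio = 1 / (new CL fraction), so new CL fraction = 1 / 0.216 = 4.63.
fm × 5 + 1 − fm = 4.63  ⇒  fm × (5 − 1) = 3.63  ⇒  fm = 0.91.

0.91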